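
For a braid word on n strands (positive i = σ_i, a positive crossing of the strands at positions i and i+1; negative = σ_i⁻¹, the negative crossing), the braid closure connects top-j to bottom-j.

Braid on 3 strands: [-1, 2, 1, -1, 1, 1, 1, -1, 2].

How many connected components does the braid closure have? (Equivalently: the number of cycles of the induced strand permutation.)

Track the strand permutation on 3 strands, starting from identity.
  step 1: s1^-1 swaps positions 1,2 -> [2 1 3]
  step 2: s2 swaps positions 2,3 -> [2 3 1]
  step 3: s1 swaps positions 1,2 -> [3 2 1]
  step 4: s1^-1 swaps positions 1,2 -> [2 3 1]
  step 5: s1 swaps positions 1,2 -> [3 2 1]
  step 6: s1 swaps positions 1,2 -> [2 3 1]
  step 7: s1 swaps positions 1,2 -> [3 2 1]
  step 8: s1^-1 swaps positions 1,2 -> [2 3 1]
  step 9: s2 swaps positions 2,3 -> [2 1 3]
Final permutation (position -> original strand): [2 1 3]
Closure components = cycle count of this permutation = 2.

Answer: 2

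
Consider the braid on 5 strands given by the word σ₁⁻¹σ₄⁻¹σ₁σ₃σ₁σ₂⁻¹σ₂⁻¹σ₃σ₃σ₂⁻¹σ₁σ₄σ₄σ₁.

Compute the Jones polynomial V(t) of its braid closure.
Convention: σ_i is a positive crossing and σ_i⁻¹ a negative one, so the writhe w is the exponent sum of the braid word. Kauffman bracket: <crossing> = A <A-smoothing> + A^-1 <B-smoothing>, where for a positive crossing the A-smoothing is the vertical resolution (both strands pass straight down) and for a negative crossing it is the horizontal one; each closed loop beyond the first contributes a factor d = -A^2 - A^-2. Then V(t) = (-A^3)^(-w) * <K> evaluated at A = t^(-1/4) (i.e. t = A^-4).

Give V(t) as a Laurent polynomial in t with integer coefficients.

t^7 - 3*t^6 + 4*t^5 - 6*t^4 + 7*t^3 - 6*t^2 + 6*t - 3 + 2*t^-1 - t^-2

Derivation:
The presented braid s1^-1 s4^-1 s1 s3 s1 s2^-1 s2^-1 s3 s3 s2^-1 s1 s4 s4 s1 on 5 strands reduces by inverse Markov moves (closure unchanged at each step):
  Deconjugate: the word is γ·β·γ⁻¹ with γ = s1^-1 s4^-1 (prefix) and γ⁻¹ = s4 s1 (suffix); strip both.
  Destabilize: the word has the form β·s4 where s4 occurs only as the final letter (β ∈ B_4); drop it and the last strand → 4 strands.
Reduced to β = s1 s3 s1 s2^-1 s2^-1 s3 s3 s2^-1 s1 on 4 strands, 9 crossings.
Compute on β:
Braid: s1 s3 s1 s2^-1 s2^-1 s3 s3 s2^-1 s1 on 4 strands, 9 crossings.
Writhe w = (#positive) - (#negative) = 6 - 3 = 3.
Enumerate smoothing states for the bracket polynomial. There are 2^9 = 512 states.
Smooth each crossing (0=||, 1=⌣⌢); contribution A^(Σ sign_k(1-2s_k)) * d^(L-1).
Tabulate the states by total A-exponent and number of loops L (A-exp: L × count):
  A^9: L=5 ×1
  A^7: L=4 ×9
  A^5: L=3 ×32, L=5 ×4
  A^3: L=2 ×55, L=4 ×28, L=6 ×1
  A^1: L=1 ×39, L=3 ×77, L=5 ×10
  A^-1: L=2 ×81, L=4 ×44, L=6 ×1
  A^-3: L=3 ×73, L=5 ×11
  A^-5: L=4 ×35, L=6 ×1
  A^-7: L=5 ×9
  A^-9: L=6 ×1
Each group contributes A^e * Σ count * d^(L-1):
Powers of d = -A^2 - A^-2: d^2 = A^4 + 2 + A^-4; d^3 = -A^6 - 3*A^2 - 3*A^-2 - A^-6; d^4 = A^8 + 4*A^4 + 6 + 4*A^-4 + A^-8; d^5 = -A^10 - 5*A^6 - 10*A^2 - 10*A^-2 - 5*A^-6 - A^-10.
  A^9 * (d^4) = A^17 + 4*A^13 + 6*A^9 + 4*A^5 + A
  A^7 * (9*d^3) = -9*A^13 - 27*A^9 - 27*A^5 - 9*A
  A^5 * (32*d^2 + 4*d^4) = 4*A^13 + 48*A^9 + 88*A^5 + 48*A + 4*A^-3
  A^3 * (55*d + 28*d^3 + d^5) = -A^13 - 33*A^9 - 149*A^5 - 149*A - 33*A^-3 - A^-7
  A^1 * (39 + 77*d^2 + 10*d^4) = 10*A^9 + 117*A^5 + 253*A + 117*A^-3 + 10*A^-7
  A^-1 * (81*d + 44*d^3 + d^5) = -A^9 - 49*A^5 - 223*A - 223*A^-3 - 49*A^-7 - A^-11
  A^-3 * (73*d^2 + 11*d^4) = 11*A^5 + 117*A + 212*A^-3 + 117*A^-7 + 11*A^-11
  A^-5 * (35*d^3 + d^5) = -A^5 - 40*A - 115*A^-3 - 115*A^-7 - 40*A^-11 - A^-15
  A^-7 * (9*d^4) = 9*A + 36*A^-3 + 54*A^-7 + 36*A^-11 + 9*A^-15
  A^-9 * (d^5) = -A - 5*A^-3 - 10*A^-7 - 10*A^-11 - 5*A^-15 - A^-19
Summing the groups: <K> = A^17 - 2*A^13 + 3*A^9 - 6*A^5 + 6*A - 7*A^-3 + 6*A^-7 - 4*A^-11 + 3*A^-15 - A^-19
Normalise by the writhe: (-A^3)^(-w) = (-A^3)^(-3) = -A^-9, so f(A) = -A^-9 * <K> = -A^8 + 2*A^4 - 3 + 6*A^-4 - 6*A^-8 + 7*A^-12 - 6*A^-16 + 4*A^-20 - 3*A^-24 + A^-28.
Substitute A = t^(-1/4), i.e. A^e → t^(-e/4): V(t) = t^7 - 3*t^6 + 4*t^5 - 6*t^4 + 7*t^3 - 6*t^2 + 6*t - 3 + 2*t^-1 - t^-2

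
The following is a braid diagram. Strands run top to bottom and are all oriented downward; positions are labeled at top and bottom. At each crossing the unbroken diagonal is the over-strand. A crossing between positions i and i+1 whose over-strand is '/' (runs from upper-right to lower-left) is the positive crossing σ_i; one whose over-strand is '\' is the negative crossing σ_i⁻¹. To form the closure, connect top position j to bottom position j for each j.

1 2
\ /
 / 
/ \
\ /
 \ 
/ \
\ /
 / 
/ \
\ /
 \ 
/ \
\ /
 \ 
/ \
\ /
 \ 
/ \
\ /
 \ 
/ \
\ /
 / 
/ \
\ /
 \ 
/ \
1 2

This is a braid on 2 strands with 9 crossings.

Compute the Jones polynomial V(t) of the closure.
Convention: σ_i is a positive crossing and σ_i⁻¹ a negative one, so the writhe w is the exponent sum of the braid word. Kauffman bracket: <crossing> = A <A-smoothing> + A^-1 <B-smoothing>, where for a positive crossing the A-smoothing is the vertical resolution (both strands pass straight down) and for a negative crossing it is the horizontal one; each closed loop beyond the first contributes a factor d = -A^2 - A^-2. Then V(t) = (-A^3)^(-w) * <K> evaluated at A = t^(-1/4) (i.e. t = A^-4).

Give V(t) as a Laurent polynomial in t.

Reading the diagram top to bottom ('/'-over between positions i,i+1 = s_i, '\'-over = s_i^-1): braid word = s1 s1^-1 s1 s1^-1 s1^-1 s1^-1 s1^-1 s1 s1^-1.
The presented braid s1 s1^-1 s1 s1^-1 s1^-1 s1^-1 s1^-1 s1 s1^-1 on 2 strands reduces by inverse Markov moves (closure unchanged at each step):
  Deconjugate: the word is γ·β·γ⁻¹ with γ = s1 (prefix) and γ⁻¹ = s1^-1 (suffix); strip both.
  Deconjugate: the word is γ·β·γ⁻¹ with γ = s1^-1 (prefix) and γ⁻¹ = s1 (suffix); strip both.
Reduced to β = s1 s1^-1 s1^-1 s1^-1 s1^-1 on 2 strands, 5 crossings.
Compute on β:
First cancel adjacent σ_i σ_i⁻¹ pairs (Reidemeister II — same braid, same closure): s1 s1^-1 s1^-1 s1^-1 s1^-1 → s1^-1 s1^-1 s1^-1.
Braid: s1^-1 s1^-1 s1^-1 on 2 strands, 3 crossings.
Writhe w = (#positive) - (#negative) = 0 - 3 = -3.
Enumerate smoothing states for the bracket polynomial. There are 2^3 = 8 states.
Each crossing splits two ways (0=vertical, 1=horizontal). The state's weight is A^(#A-smoothings - #B-smoothings) * d^(loops - 1).
  state 000: A-exp=-3, loops=2, term = A^-3 * d^1
  state 001: A-exp=-1, loops=1, term = A^-1 * d^0
  state 010: A-exp=-1, loops=1, term = A^-1 * d^0
  state 011: A-exp=+1, loops=2, term = A^1 * d^1
  state 100: A-exp=-1, loops=1, term = A^-1 * d^0
  state 101: A-exp=+1, loops=2, term = A^1 * d^1
  state 110: A-exp=+1, loops=2, term = A^1 * d^1
  state 111: A-exp=+3, loops=3, term = A^3 * d^2
Collect the terms by A-exponent (count of states per loop number):
Powers of d = -A^2 - A^-2: d^2 = A^4 + 2 + A^-4.
  A^3 * (d^2) = A^7 + 2*A^3 + A^-1
  A^1 * (3*d) = -3*A^3 - 3*A^-1
  A^-1 * (3) = 3*A^-1
  A^-3 * (d) = -A^-1 - A^-5
Summing the groups: <K> = A^7 - A^3 - A^-5
Normalise by the writhe: (-A^3)^(-w) = (-A^3)^(3) = -A^9, so f(A) = -A^9 * <K> = -A^16 + A^12 + A^4.
Substitute A = t^(-1/4), i.e. A^e → t^(-e/4): V(t) = t^-1 + t^-3 - t^-4

Answer: t^-1 + t^-3 - t^-4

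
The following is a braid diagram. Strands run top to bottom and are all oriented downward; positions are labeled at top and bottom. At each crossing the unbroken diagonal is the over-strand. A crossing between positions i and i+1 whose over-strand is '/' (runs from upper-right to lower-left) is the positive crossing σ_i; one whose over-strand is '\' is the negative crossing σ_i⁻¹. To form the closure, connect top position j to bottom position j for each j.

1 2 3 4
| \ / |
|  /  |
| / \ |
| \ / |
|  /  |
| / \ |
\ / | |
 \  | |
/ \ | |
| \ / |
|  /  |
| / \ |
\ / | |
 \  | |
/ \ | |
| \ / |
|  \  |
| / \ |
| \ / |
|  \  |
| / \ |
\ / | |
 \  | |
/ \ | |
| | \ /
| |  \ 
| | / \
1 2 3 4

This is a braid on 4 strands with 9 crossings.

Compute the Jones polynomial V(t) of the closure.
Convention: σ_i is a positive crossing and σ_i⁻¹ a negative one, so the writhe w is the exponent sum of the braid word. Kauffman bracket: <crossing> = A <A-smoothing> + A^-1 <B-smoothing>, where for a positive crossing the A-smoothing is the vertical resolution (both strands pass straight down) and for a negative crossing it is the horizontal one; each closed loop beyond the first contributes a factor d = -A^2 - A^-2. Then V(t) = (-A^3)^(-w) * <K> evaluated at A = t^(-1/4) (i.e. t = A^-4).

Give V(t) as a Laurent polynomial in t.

Reading the diagram top to bottom ('/'-over between positions i,i+1 = s_i, '\'-over = s_i^-1): braid word = s2 s2 s1^-1 s2 s1^-1 s2^-1 s2^-1 s1^-1 s3^-1.
The presented braid s2 s2 s1^-1 s2 s1^-1 s2^-1 s2^-1 s1^-1 s3^-1 on 4 strands reduces by inverse Markov moves (closure unchanged at each step):
  Destabilize: the word has the form β·s3^-1 where s3^-1 occurs only as the final letter (β ∈ B_3); drop it and the last strand → 3 strands.
Reduced to β = s2 s2 s1^-1 s2 s1^-1 s2^-1 s2^-1 s1^-1 on 3 strands, 8 crossings.
Compute on β:
Braid: s2 s2 s1^-1 s2 s1^-1 s2^-1 s2^-1 s1^-1 on 3 strands, 8 crossings.
Writhe w = (#positive) - (#negative) = 3 - 5 = -2.
Computing the Kauffman bracket via state sum. There are 2^8 = 256 states.
Smooth each crossing (0=||, 1=⌣⌢); contribution A^(Σ sign_k(1-2s_k)) * d^(L-1).
Tabulate the states by total A-exponent and number of loops L (A-exp: L × count):
  A^8: L=4 ×1
  A^6: L=3 ×8
  A^4: L=2 ×23, L=4 ×5
  A^2: L=1 ×22, L=3 ×33, L=5 ×1
  A^0: L=2 ×52, L=4 ×18
  A^-2: L=1 ×13, L=3 ×37, L=5 ×6
  A^-4: L=2 ×14, L=4 ×13, L=6 ×1
  A^-6: L=3 ×6, L=5 ×2
  A^-8: L=4 ×1
Each group contributes A^e * Σ count * d^(L-1):
Powers of d = -A^2 - A^-2: d^2 = A^4 + 2 + A^-4; d^3 = -A^6 - 3*A^2 - 3*A^-2 - A^-6; d^4 = A^8 + 4*A^4 + 6 + 4*A^-4 + A^-8; d^5 = -A^10 - 5*A^6 - 10*A^2 - 10*A^-2 - 5*A^-6 - A^-10.
  A^8 * (d^3) = -A^14 - 3*A^10 - 3*A^6 - A^2
  A^6 * (8*d^2) = 8*A^10 + 16*A^6 + 8*A^2
  A^4 * (23*d + 5*d^3) = -5*A^10 - 38*A^6 - 38*A^2 - 5*A^-2
  A^2 * (22 + 33*d^2 + d^4) = A^10 + 37*A^6 + 94*A^2 + 37*A^-2 + A^-6
  A^0 * (52*d + 18*d^3) = -18*A^6 - 106*A^2 - 106*A^-2 - 18*A^-6
  A^-2 * (13 + 37*d^2 + 6*d^4) = 6*A^6 + 61*A^2 + 123*A^-2 + 61*A^-6 + 6*A^-10
  A^-4 * (14*d + 13*d^3 + d^5) = -A^6 - 18*A^2 - 63*A^-2 - 63*A^-6 - 18*A^-10 - A^-14
  A^-6 * (6*d^2 + 2*d^4) = 2*A^2 + 14*A^-2 + 24*A^-6 + 14*A^-10 + 2*A^-14
  A^-8 * (d^3) = -A^-2 - 3*A^-6 - 3*A^-10 - A^-14
Summing the groups: <K> = -A^14 + A^10 - A^6 + 2*A^2 - A^-2 + 2*A^-6 - A^-10
Normalise by the writhe: (-A^3)^(-w) = (-A^3)^(2) = A^6, so f(A) = A^6 * <K> = -A^20 + A^16 - A^12 + 2*A^8 - A^4 + 2 - A^-4.
Substitute A = t^(-1/4), i.e. A^e → t^(-e/4): V(t) = -t + 2 - t^-1 + 2*t^-2 - t^-3 + t^-4 - t^-5

Answer: -t + 2 - t^-1 + 2*t^-2 - t^-3 + t^-4 - t^-5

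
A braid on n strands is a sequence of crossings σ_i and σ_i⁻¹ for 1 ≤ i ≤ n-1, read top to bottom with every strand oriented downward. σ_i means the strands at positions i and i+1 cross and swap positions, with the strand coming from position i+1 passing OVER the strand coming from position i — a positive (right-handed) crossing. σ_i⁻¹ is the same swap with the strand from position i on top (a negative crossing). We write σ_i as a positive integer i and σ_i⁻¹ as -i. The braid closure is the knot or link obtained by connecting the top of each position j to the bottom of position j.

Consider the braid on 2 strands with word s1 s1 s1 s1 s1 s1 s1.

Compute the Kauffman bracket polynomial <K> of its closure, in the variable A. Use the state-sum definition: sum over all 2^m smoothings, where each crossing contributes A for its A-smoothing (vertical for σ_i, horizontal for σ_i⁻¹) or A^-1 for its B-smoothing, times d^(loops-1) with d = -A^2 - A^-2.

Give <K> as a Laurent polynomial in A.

Braid: s1 s1 s1 s1 s1 s1 s1 on 2 strands, 7 crossings.
Writhe w = (#positive) - (#negative) = 7 - 0 = 7.
Enumerate smoothing states for the bracket polynomial. There are 2^7 = 128 states.
Each crossing splits two ways (0=vertical, 1=horizontal). The state's weight is A^(#A-smoothings - #B-smoothings) * d^(loops - 1).
Tabulate the states by total A-exponent and number of loops L (A-exp: L × count):
  A^7: L=2 ×1
  A^5: L=1 ×7
  A^3: L=2 ×21
  A^1: L=3 ×35
  A^-1: L=4 ×35
  A^-3: L=5 ×21
  A^-5: L=6 ×7
  A^-7: L=7 ×1
Each group contributes A^e * Σ count * d^(L-1):
Powers of d = -A^2 - A^-2: d^2 = A^4 + 2 + A^-4; d^3 = -A^6 - 3*A^2 - 3*A^-2 - A^-6; d^4 = A^8 + 4*A^4 + 6 + 4*A^-4 + A^-8; d^5 = -A^10 - 5*A^6 - 10*A^2 - 10*A^-2 - 5*A^-6 - A^-10; d^6 = A^12 + 6*A^8 + 15*A^4 + 20 + 15*A^-4 + 6*A^-8 + A^-12.
  A^7 * (d) = -A^9 - A^5
  A^5 * (7) = 7*A^5
  A^3 * (21*d) = -21*A^5 - 21*A
  A^1 * (35*d^2) = 35*A^5 + 70*A + 35*A^-3
  A^-1 * (35*d^3) = -35*A^5 - 105*A - 105*A^-3 - 35*A^-7
  A^-3 * (21*d^4) = 21*A^5 + 84*A + 126*A^-3 + 84*A^-7 + 21*A^-11
  A^-5 * (7*d^5) = -7*A^5 - 35*A - 70*A^-3 - 70*A^-7 - 35*A^-11 - 7*A^-15
  A^-7 * (d^6) = A^5 + 6*A + 15*A^-3 + 20*A^-7 + 15*A^-11 + 6*A^-15 + A^-19
Summing the groups: <K> = -A^9 - A + A^-3 - A^-7 + A^-11 - A^-15 + A^-19

Answer: -A^9 - A + A^-3 - A^-7 + A^-11 - A^-15 + A^-19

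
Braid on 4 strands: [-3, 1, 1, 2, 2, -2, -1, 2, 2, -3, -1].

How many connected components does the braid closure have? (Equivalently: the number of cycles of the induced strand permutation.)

Track the strand permutation on 4 strands, starting from identity.
  step 1: s3^-1 swaps positions 3,4 -> [1 2 4 3]
  step 2: s1 swaps positions 1,2 -> [2 1 4 3]
  step 3: s1 swaps positions 1,2 -> [1 2 4 3]
  step 4: s2 swaps positions 2,3 -> [1 4 2 3]
  step 5: s2 swaps positions 2,3 -> [1 2 4 3]
  step 6: s2^-1 swaps positions 2,3 -> [1 4 2 3]
  step 7: s1^-1 swaps positions 1,2 -> [4 1 2 3]
  step 8: s2 swaps positions 2,3 -> [4 2 1 3]
  step 9: s2 swaps positions 2,3 -> [4 1 2 3]
  step 10: s3^-1 swaps positions 3,4 -> [4 1 3 2]
  step 11: s1^-1 swaps positions 1,2 -> [1 4 3 2]
Final permutation (position -> original strand): [1 4 3 2]
Closure components = cycle count of this permutation = 3.

Answer: 3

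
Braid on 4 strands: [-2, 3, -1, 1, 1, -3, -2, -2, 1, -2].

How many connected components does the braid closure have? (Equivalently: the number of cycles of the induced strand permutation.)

Track the strand permutation on 4 strands, starting from identity.
  step 1: s2^-1 swaps positions 2,3 -> [1 3 2 4]
  step 2: s3 swaps positions 3,4 -> [1 3 4 2]
  step 3: s1^-1 swaps positions 1,2 -> [3 1 4 2]
  step 4: s1 swaps positions 1,2 -> [1 3 4 2]
  step 5: s1 swaps positions 1,2 -> [3 1 4 2]
  step 6: s3^-1 swaps positions 3,4 -> [3 1 2 4]
  step 7: s2^-1 swaps positions 2,3 -> [3 2 1 4]
  step 8: s2^-1 swaps positions 2,3 -> [3 1 2 4]
  step 9: s1 swaps positions 1,2 -> [1 3 2 4]
  step 10: s2^-1 swaps positions 2,3 -> [1 2 3 4]
Final permutation (position -> original strand): [1 2 3 4]
Closure components = cycle count of this permutation = 4.

Answer: 4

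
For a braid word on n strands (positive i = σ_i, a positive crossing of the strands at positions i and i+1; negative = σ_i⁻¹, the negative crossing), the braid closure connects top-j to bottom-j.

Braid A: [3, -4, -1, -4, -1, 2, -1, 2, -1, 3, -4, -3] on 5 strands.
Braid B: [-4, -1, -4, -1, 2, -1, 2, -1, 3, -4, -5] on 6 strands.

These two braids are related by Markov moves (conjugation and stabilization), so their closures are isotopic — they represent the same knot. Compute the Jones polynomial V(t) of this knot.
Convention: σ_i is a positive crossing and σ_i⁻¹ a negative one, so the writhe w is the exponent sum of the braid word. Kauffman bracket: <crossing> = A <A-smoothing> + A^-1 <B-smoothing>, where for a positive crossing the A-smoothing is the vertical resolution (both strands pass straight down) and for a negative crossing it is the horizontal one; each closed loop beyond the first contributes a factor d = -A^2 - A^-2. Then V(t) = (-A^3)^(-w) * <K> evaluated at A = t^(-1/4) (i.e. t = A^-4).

1 - t^-1 + 3*t^-2 - 4*t^-3 + 5*t^-4 - 6*t^-5 + 5*t^-6 - 4*t^-7 + 3*t^-8 - t^-9

Derivation:
Markov-equivalent braids have isotopic closures, hence identical knot invariants. Strip the Markov moves from each word to reach a common short braid β, then compute V(t) once on β.
Braid A: s3 s4^-1 s1^-1 s4^-1 s1^-1 s2 s1^-1 s2 s1^-1 s3 s4^-1 s3^-1 on 5 strands reduces by inverse Markov moves (closure unchanged at each step):
  Deconjugate: the word is γ·β·γ⁻¹ with γ = s3 (prefix) and γ⁻¹ = s3^-1 (suffix); strip both.
Reduced to β = s4^-1 s1^-1 s4^-1 s1^-1 s2 s1^-1 s2 s1^-1 s3 s4^-1 on 5 strands, 10 crossings.
Braid B: s4^-1 s1^-1 s4^-1 s1^-1 s2 s1^-1 s2 s1^-1 s3 s4^-1 s5^-1 on 6 strands reduces by inverse Markov moves (closure unchanged at each step):
  Destabilize: the word has the form β·s5^-1 where s5^-1 occurs only as the final letter (β ∈ B_5); drop it and the last strand → 5 strands.
Reduced to β = s4^-1 s1^-1 s4^-1 s1^-1 s2 s1^-1 s2 s1^-1 s3 s4^-1 on 5 strands, 10 crossings.
Both give the same β = s4^-1 s1^-1 s4^-1 s1^-1 s2 s1^-1 s2 s1^-1 s3 s4^-1 on 5 strands, so one state sum suffices:
Braid: s4^-1 s1^-1 s4^-1 s1^-1 s2 s1^-1 s2 s1^-1 s3 s4^-1 on 5 strands, 10 crossings.
Writhe w = (#positive) - (#negative) = 3 - 7 = -4.
Computing the Kauffman bracket via state sum. There are 2^10 = 1024 states.
Smooth each crossing (0=||, 1=⌣⌢); contribution A^(Σ sign_k(1-2s_k)) * d^(L-1).
Tabulate the states by total A-exponent and number of loops L (A-exp: L × count):
  A^10: L=8 ×1
  A^8: L=7 ×10
  A^6: L=6 ×45
  A^4: L=5 ×118, L=7 ×2
  A^2: L=4 ×195, L=6 ×15
  A^0: L=3 ×203, L=5 ×49
  A^-2: L=2 ×123, L=4 ×85, L=6 ×2
  A^-4: L=1 ×33, L=3 ×78, L=5 ×9
  A^-6: L=2 ×29, L=4 ×16
  A^-8: L=3 ×9, L=5 ×1
  A^-10: L=4 ×1
Each group contributes A^e * Σ count * d^(L-1):
Powers of d = -A^2 - A^-2: d^2 = A^4 + 2 + A^-4; d^3 = -A^6 - 3*A^2 - 3*A^-2 - A^-6; d^4 = A^8 + 4*A^4 + 6 + 4*A^-4 + A^-8; d^5 = -A^10 - 5*A^6 - 10*A^2 - 10*A^-2 - 5*A^-6 - A^-10; d^6 = A^12 + 6*A^8 + 15*A^4 + 20 + 15*A^-4 + 6*A^-8 + A^-12; d^7 = -A^14 - 7*A^10 - 21*A^6 - 35*A^2 - 35*A^-2 - 21*A^-6 - 7*A^-10 - A^-14.
  A^10 * (d^7) = -A^24 - 7*A^20 - 21*A^16 - 35*A^12 - 35*A^8 - 21*A^4 - 7 - A^-4
  A^8 * (10*d^6) = 10*A^20 + 60*A^16 + 150*A^12 + 200*A^8 + 150*A^4 + 60 + 10*A^-4
  A^6 * (45*d^5) = -45*A^16 - 225*A^12 - 450*A^8 - 450*A^4 - 225 - 45*A^-4
  A^4 * (118*d^4 + 2*d^6) = 2*A^16 + 130*A^12 + 502*A^8 + 748*A^4 + 502 + 130*A^-4 + 2*A^-8
  A^2 * (195*d^3 + 15*d^5) = -15*A^12 - 270*A^8 - 735*A^4 - 735 - 270*A^-4 - 15*A^-8
  A^0 * (203*d^2 + 49*d^4) = 49*A^8 + 399*A^4 + 700 + 399*A^-4 + 49*A^-8
  A^-2 * (123*d + 85*d^3 + 2*d^5) = -2*A^8 - 95*A^4 - 398 - 398*A^-4 - 95*A^-8 - 2*A^-12
  A^-4 * (33 + 78*d^2 + 9*d^4) = 9*A^4 + 114 + 243*A^-4 + 114*A^-8 + 9*A^-12
  A^-6 * (29*d + 16*d^3) = -16 - 77*A^-4 - 77*A^-8 - 16*A^-12
  A^-8 * (9*d^2 + d^4) = 1 + 13*A^-4 + 24*A^-8 + 13*A^-12 + A^-16
  A^-10 * (d^3) = -A^-4 - 3*A^-8 - 3*A^-12 - A^-16
Summing the groups: <K> = -A^24 + 3*A^20 - 4*A^16 + 5*A^12 - 6*A^8 + 5*A^4 - 4 + 3*A^-4 - A^-8 + A^-12
Normalise by the writhe: (-A^3)^(-w) = (-A^3)^(4) = A^12, so f(A) = A^12 * <K> = -A^36 + 3*A^32 - 4*A^28 + 5*A^24 - 6*A^20 + 5*A^16 - 4*A^12 + 3*A^8 - A^4 + 1.
Substitute A = t^(-1/4), i.e. A^e → t^(-e/4): V(t) = 1 - t^-1 + 3*t^-2 - 4*t^-3 + 5*t^-4 - 6*t^-5 + 5*t^-6 - 4*t^-7 + 3*t^-8 - t^-9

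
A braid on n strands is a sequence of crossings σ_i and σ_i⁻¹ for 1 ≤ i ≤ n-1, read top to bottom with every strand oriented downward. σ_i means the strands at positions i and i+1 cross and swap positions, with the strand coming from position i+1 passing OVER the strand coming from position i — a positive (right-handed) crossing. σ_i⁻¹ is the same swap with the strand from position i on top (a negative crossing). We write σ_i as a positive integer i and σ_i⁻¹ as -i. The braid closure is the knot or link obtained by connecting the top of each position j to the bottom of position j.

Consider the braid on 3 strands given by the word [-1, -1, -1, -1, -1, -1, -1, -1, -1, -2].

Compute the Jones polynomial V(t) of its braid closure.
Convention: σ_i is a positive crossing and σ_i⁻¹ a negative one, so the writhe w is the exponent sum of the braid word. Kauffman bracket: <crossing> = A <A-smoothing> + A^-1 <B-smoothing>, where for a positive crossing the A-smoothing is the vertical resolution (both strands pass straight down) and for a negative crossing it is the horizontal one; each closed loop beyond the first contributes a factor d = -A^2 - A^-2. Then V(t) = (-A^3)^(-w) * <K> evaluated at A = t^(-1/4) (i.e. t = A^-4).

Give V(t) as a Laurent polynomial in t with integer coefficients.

The presented braid s1^-1 s1^-1 s1^-1 s1^-1 s1^-1 s1^-1 s1^-1 s1^-1 s1^-1 s2^-1 on 3 strands reduces by inverse Markov moves (closure unchanged at each step):
  Destabilize: the word has the form β·s2^-1 where s2^-1 occurs only as the final letter (β ∈ B_2); drop it and the last strand → 2 strands.
Reduced to β = s1^-1 s1^-1 s1^-1 s1^-1 s1^-1 s1^-1 s1^-1 s1^-1 s1^-1 on 2 strands, 9 crossings.
Compute on β:
Braid: s1^-1 s1^-1 s1^-1 s1^-1 s1^-1 s1^-1 s1^-1 s1^-1 s1^-1 on 2 strands, 9 crossings.
Writhe w = (#positive) - (#negative) = 0 - 9 = -9.
Enumerate smoothing states for the bracket polynomial. There are 2^9 = 512 states.
Smooth each crossing (0=||, 1=⌣⌢); contribution A^(Σ sign_k(1-2s_k)) * d^(L-1).
Tabulate the states by total A-exponent and number of loops L (A-exp: L × count):
  A^9: L=9 ×1
  A^7: L=8 ×9
  A^5: L=7 ×36
  A^3: L=6 ×84
  A^1: L=5 ×126
  A^-1: L=4 ×126
  A^-3: L=3 ×84
  A^-5: L=2 ×36
  A^-7: L=1 ×9
  A^-9: L=2 ×1
Each group contributes A^e * Σ count * d^(L-1):
Powers of d = -A^2 - A^-2: d^2 = A^4 + 2 + A^-4; d^3 = -A^6 - 3*A^2 - 3*A^-2 - A^-6; d^4 = A^8 + 4*A^4 + 6 + 4*A^-4 + A^-8; d^5 = -A^10 - 5*A^6 - 10*A^2 - 10*A^-2 - 5*A^-6 - A^-10; d^6 = A^12 + 6*A^8 + 15*A^4 + 20 + 15*A^-4 + 6*A^-8 + A^-12; d^7 = -A^14 - 7*A^10 - 21*A^6 - 35*A^2 - 35*A^-2 - 21*A^-6 - 7*A^-10 - A^-14; d^8 = A^16 + 8*A^12 + 28*A^8 + 56*A^4 + 70 + 56*A^-4 + 28*A^-8 + 8*A^-12 + A^-16.
  A^9 * (d^8) = A^25 + 8*A^21 + 28*A^17 + 56*A^13 + 70*A^9 + 56*A^5 + 28*A + 8*A^-3 + A^-7
  A^7 * (9*d^7) = -9*A^21 - 63*A^17 - 189*A^13 - 315*A^9 - 315*A^5 - 189*A - 63*A^-3 - 9*A^-7
  A^5 * (36*d^6) = 36*A^17 + 216*A^13 + 540*A^9 + 720*A^5 + 540*A + 216*A^-3 + 36*A^-7
  A^3 * (84*d^5) = -84*A^13 - 420*A^9 - 840*A^5 - 840*A - 420*A^-3 - 84*A^-7
  A^1 * (126*d^4) = 126*A^9 + 504*A^5 + 756*A + 504*A^-3 + 126*A^-7
  A^-1 * (126*d^3) = -126*A^5 - 378*A - 378*A^-3 - 126*A^-7
  A^-3 * (84*d^2) = 84*A + 168*A^-3 + 84*A^-7
  A^-5 * (36*d) = -36*A^-3 - 36*A^-7
  A^-7 * (9) = 9*A^-7
  A^-9 * (d) = -A^-7 - A^-11
Summing the groups: <K> = A^25 - A^21 + A^17 - A^13 + A^9 - A^5 + A - A^-3 - A^-11
Normalise by the writhe: (-A^3)^(-w) = (-A^3)^(9) = -A^27, so f(A) = -A^27 * <K> = -A^52 + A^48 - A^44 + A^40 - A^36 + A^32 - A^28 + A^24 + A^16.
Substitute A = t^(-1/4), i.e. A^e → t^(-e/4): V(t) = t^-4 + t^-6 - t^-7 + t^-8 - t^-9 + t^-10 - t^-11 + t^-12 - t^-13

Answer: t^-4 + t^-6 - t^-7 + t^-8 - t^-9 + t^-10 - t^-11 + t^-12 - t^-13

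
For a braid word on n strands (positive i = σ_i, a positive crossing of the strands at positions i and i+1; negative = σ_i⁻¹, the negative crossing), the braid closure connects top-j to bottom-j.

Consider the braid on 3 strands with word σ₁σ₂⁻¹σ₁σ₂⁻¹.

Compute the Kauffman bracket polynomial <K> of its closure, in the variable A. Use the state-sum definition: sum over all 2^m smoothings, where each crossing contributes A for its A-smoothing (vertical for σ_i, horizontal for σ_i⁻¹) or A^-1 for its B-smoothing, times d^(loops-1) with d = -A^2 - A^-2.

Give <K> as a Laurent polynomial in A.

A^8 - A^4 + 1 - A^-4 + A^-8

Derivation:
Braid: s1 s2^-1 s1 s2^-1 on 3 strands, 4 crossings.
Writhe w = (#positive) - (#negative) = 2 - 2 = 0.
State-sum expansion of <K>. There are 2^4 = 16 states.
Each crossing splits two ways (0=vertical, 1=horizontal). The state's weight is A^(#A-smoothings - #B-smoothings) * d^(loops - 1).
  state 0000: A-exp=+0, loops=3, term = A^0 * d^2
  state 0001: A-exp=+2, loops=2, term = A^2 * d^1
  state 0010: A-exp=-2, loops=2, term = A^-2 * d^1
  state 0011: A-exp=+0, loops=1, term = A^0 * d^0
  state 0100: A-exp=+2, loops=2, term = A^2 * d^1
  state 0101: A-exp=+4, loops=3, term = A^4 * d^2
  state 0110: A-exp=+0, loops=1, term = A^0 * d^0
  state 0111: A-exp=+2, loops=2, term = A^2 * d^1
  state 1000: A-exp=-2, loops=2, term = A^-2 * d^1
  state 1001: A-exp=+0, loops=1, term = A^0 * d^0
  state 1010: A-exp=-4, loops=3, term = A^-4 * d^2
  state 1011: A-exp=-2, loops=2, term = A^-2 * d^1
  state 1100: A-exp=+0, loops=1, term = A^0 * d^0
  state 1101: A-exp=+2, loops=2, term = A^2 * d^1
  state 1110: A-exp=-2, loops=2, term = A^-2 * d^1
  state 1111: A-exp=+0, loops=1, term = A^0 * d^0
Collect the terms by A-exponent (count of states per loop number):
Powers of d = -A^2 - A^-2: d^2 = A^4 + 2 + A^-4.
  A^4 * (d^2) = A^8 + 2*A^4 + 1
  A^2 * (4*d) = -4*A^4 - 4
  A^0 * (5 + d^2) = A^4 + 7 + A^-4
  A^-2 * (4*d) = -4 - 4*A^-4
  A^-4 * (d^2) = 1 + 2*A^-4 + A^-8
Summing the groups: <K> = A^8 - A^4 + 1 - A^-4 + A^-8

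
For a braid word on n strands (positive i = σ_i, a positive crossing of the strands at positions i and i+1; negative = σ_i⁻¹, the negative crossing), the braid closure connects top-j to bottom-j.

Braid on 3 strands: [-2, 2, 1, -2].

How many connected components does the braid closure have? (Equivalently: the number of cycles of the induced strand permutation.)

Track the strand permutation on 3 strands, starting from identity.
  step 1: s2^-1 swaps positions 2,3 -> [1 3 2]
  step 2: s2 swaps positions 2,3 -> [1 2 3]
  step 3: s1 swaps positions 1,2 -> [2 1 3]
  step 4: s2^-1 swaps positions 2,3 -> [2 3 1]
Final permutation (position -> original strand): [2 3 1]
Closure components = cycle count of this permutation = 1.

Answer: 1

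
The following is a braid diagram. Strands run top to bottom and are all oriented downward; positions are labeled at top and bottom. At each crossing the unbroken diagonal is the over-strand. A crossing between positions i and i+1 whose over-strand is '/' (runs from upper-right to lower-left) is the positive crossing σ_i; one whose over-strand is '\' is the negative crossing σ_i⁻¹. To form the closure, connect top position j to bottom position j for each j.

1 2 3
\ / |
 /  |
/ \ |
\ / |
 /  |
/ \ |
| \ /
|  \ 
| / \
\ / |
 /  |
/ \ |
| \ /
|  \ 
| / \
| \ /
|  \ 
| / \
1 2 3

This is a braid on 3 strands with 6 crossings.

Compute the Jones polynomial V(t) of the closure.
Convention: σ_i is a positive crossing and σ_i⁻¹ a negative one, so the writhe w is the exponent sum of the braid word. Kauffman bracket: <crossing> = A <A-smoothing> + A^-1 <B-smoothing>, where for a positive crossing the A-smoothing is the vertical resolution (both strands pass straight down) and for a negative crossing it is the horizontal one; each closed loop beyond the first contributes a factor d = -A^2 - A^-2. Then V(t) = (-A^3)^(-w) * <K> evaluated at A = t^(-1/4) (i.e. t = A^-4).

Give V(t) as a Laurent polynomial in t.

-t^3 + 2*t^2 - 2*t + 3 - 2*t^-1 + 2*t^-2 - t^-3

Derivation:
Reading the diagram top to bottom ('/'-over between positions i,i+1 = s_i, '\'-over = s_i^-1): braid word = s1 s1 s2^-1 s1 s2^-1 s2^-1.
Braid: s1 s1 s2^-1 s1 s2^-1 s2^-1 on 3 strands, 6 crossings.
Writhe w = (#positive) - (#negative) = 3 - 3 = 0.
Computing the Kauffman bracket via state sum. There are 2^6 = 64 states.
Smooth each crossing (0=||, 1=⌣⌢); contribution A^(Σ sign_k(1-2s_k)) * d^(L-1).
Tabulate the states by total A-exponent and number of loops L (A-exp: L × count):
  A^6: L=4 ×1
  A^4: L=3 ×6
  A^2: L=2 ×14, L=4 ×1
  A^0: L=1 ×13, L=3 ×7
  A^-2: L=2 ×14, L=4 ×1
  A^-4: L=3 ×6
  A^-6: L=4 ×1
Each group contributes A^e * Σ count * d^(L-1):
Powers of d = -A^2 - A^-2: d^2 = A^4 + 2 + A^-4; d^3 = -A^6 - 3*A^2 - 3*A^-2 - A^-6.
  A^6 * (d^3) = -A^12 - 3*A^8 - 3*A^4 - 1
  A^4 * (6*d^2) = 6*A^8 + 12*A^4 + 6
  A^2 * (14*d + d^3) = -A^8 - 17*A^4 - 17 - A^-4
  A^0 * (13 + 7*d^2) = 7*A^4 + 27 + 7*A^-4
  A^-2 * (14*d + d^3) = -A^4 - 17 - 17*A^-4 - A^-8
  A^-4 * (6*d^2) = 6 + 12*A^-4 + 6*A^-8
  A^-6 * (d^3) = -1 - 3*A^-4 - 3*A^-8 - A^-12
Summing the groups: <K> = -A^12 + 2*A^8 - 2*A^4 + 3 - 2*A^-4 + 2*A^-8 - A^-12
Normalise by the writhe: (-A^3)^(-w) = (-A^3)^(0) = 1, so f(A) = 1 * <K> = -A^12 + 2*A^8 - 2*A^4 + 3 - 2*A^-4 + 2*A^-8 - A^-12.
Substitute A = t^(-1/4), i.e. A^e → t^(-e/4): V(t) = -t^3 + 2*t^2 - 2*t + 3 - 2*t^-1 + 2*t^-2 - t^-3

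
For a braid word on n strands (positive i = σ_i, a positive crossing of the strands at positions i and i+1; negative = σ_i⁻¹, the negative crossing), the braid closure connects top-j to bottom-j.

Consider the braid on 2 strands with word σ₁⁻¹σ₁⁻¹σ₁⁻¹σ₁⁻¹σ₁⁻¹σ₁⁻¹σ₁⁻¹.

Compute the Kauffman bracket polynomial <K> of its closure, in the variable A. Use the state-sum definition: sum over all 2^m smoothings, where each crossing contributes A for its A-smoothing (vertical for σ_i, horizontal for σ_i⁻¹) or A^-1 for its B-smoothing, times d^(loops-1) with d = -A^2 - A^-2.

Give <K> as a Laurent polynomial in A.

A^19 - A^15 + A^11 - A^7 + A^3 - A^-1 - A^-9

Derivation:
Braid: s1^-1 s1^-1 s1^-1 s1^-1 s1^-1 s1^-1 s1^-1 on 2 strands, 7 crossings.
Writhe w = (#positive) - (#negative) = 0 - 7 = -7.
Computing the Kauffman bracket via state sum. There are 2^7 = 128 states.
Each crossing splits two ways (0=vertical, 1=horizontal). The state's weight is A^(#A-smoothings - #B-smoothings) * d^(loops - 1).
Tabulate the states by total A-exponent and number of loops L (A-exp: L × count):
  A^7: L=7 ×1
  A^5: L=6 ×7
  A^3: L=5 ×21
  A^1: L=4 ×35
  A^-1: L=3 ×35
  A^-3: L=2 ×21
  A^-5: L=1 ×7
  A^-7: L=2 ×1
Each group contributes A^e * Σ count * d^(L-1):
Powers of d = -A^2 - A^-2: d^2 = A^4 + 2 + A^-4; d^3 = -A^6 - 3*A^2 - 3*A^-2 - A^-6; d^4 = A^8 + 4*A^4 + 6 + 4*A^-4 + A^-8; d^5 = -A^10 - 5*A^6 - 10*A^2 - 10*A^-2 - 5*A^-6 - A^-10; d^6 = A^12 + 6*A^8 + 15*A^4 + 20 + 15*A^-4 + 6*A^-8 + A^-12.
  A^7 * (d^6) = A^19 + 6*A^15 + 15*A^11 + 20*A^7 + 15*A^3 + 6*A^-1 + A^-5
  A^5 * (7*d^5) = -7*A^15 - 35*A^11 - 70*A^7 - 70*A^3 - 35*A^-1 - 7*A^-5
  A^3 * (21*d^4) = 21*A^11 + 84*A^7 + 126*A^3 + 84*A^-1 + 21*A^-5
  A^1 * (35*d^3) = -35*A^7 - 105*A^3 - 105*A^-1 - 35*A^-5
  A^-1 * (35*d^2) = 35*A^3 + 70*A^-1 + 35*A^-5
  A^-3 * (21*d) = -21*A^-1 - 21*A^-5
  A^-5 * (7) = 7*A^-5
  A^-7 * (d) = -A^-5 - A^-9
Summing the groups: <K> = A^19 - A^15 + A^11 - A^7 + A^3 - A^-1 - A^-9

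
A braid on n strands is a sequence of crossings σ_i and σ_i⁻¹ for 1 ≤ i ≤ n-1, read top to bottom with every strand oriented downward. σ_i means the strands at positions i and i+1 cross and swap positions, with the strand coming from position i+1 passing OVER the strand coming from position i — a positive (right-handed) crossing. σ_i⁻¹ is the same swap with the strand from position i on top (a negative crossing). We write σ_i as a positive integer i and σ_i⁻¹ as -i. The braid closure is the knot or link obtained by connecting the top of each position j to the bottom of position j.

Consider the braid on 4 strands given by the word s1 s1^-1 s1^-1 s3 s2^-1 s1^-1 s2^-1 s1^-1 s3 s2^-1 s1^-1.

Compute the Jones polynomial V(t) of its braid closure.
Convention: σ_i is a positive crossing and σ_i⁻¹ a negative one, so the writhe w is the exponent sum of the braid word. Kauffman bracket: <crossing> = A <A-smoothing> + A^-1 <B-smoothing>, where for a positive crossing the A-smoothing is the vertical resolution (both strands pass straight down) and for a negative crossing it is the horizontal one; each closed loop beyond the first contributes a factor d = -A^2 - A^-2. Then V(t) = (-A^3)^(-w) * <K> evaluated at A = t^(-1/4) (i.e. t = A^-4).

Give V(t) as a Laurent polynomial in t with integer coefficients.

The presented braid s1 s1^-1 s1^-1 s3 s2^-1 s1^-1 s2^-1 s1^-1 s3 s2^-1 s1^-1 on 4 strands reduces by inverse Markov moves (closure unchanged at each step):
  Deconjugate: the word is γ·β·γ⁻¹ with γ = s1 (prefix) and γ⁻¹ = s1^-1 (suffix); strip both.
Reduced to β = s1^-1 s1^-1 s3 s2^-1 s1^-1 s2^-1 s1^-1 s3 s2^-1 on 4 strands, 9 crossings.
Compute on β:
Braid: s1^-1 s1^-1 s3 s2^-1 s1^-1 s2^-1 s1^-1 s3 s2^-1 on 4 strands, 9 crossings.
Writhe w = (#positive) - (#negative) = 2 - 7 = -5.
State-sum expansion of <K>. There are 2^9 = 512 states.
For each crossing: s=0 is the vertical smoothing, s=1 horizontal. Crossing k contributes A^(sign_k * (1 - 2*s_k)); loop factor d = -A^2 - A^-2.
Tabulate the states by total A-exponent and number of loops L (A-exp: L × count):
  A^9: L=3 ×1
  A^7: L=2 ×4, L=4 ×5
  A^5: L=1 ×4, L=3 ×26, L=5 ×6
  A^3: L=2 ×43, L=4 ×40, L=6 ×1
  A^1: L=1 ×23, L=3 ×92, L=5 ×11
  A^-1: L=2 ×91, L=4 ×34, L=6 ×1
  A^-3: L=1 ×32, L=3 ×48, L=5 ×4
  A^-5: L=2 ×28, L=4 ×8
  A^-7: L=3 ×9
  A^-9: L=4 ×1
Each group contributes A^e * Σ count * d^(L-1):
Powers of d = -A^2 - A^-2: d^2 = A^4 + 2 + A^-4; d^3 = -A^6 - 3*A^2 - 3*A^-2 - A^-6; d^4 = A^8 + 4*A^4 + 6 + 4*A^-4 + A^-8; d^5 = -A^10 - 5*A^6 - 10*A^2 - 10*A^-2 - 5*A^-6 - A^-10.
  A^9 * (d^2) = A^13 + 2*A^9 + A^5
  A^7 * (4*d + 5*d^3) = -5*A^13 - 19*A^9 - 19*A^5 - 5*A
  A^5 * (4 + 26*d^2 + 6*d^4) = 6*A^13 + 50*A^9 + 92*A^5 + 50*A + 6*A^-3
  A^3 * (43*d + 40*d^3 + d^5) = -A^13 - 45*A^9 - 173*A^5 - 173*A - 45*A^-3 - A^-7
  A^1 * (23 + 92*d^2 + 11*d^4) = 11*A^9 + 136*A^5 + 273*A + 136*A^-3 + 11*A^-7
  A^-1 * (91*d + 34*d^3 + d^5) = -A^9 - 39*A^5 - 203*A - 203*A^-3 - 39*A^-7 - A^-11
  A^-3 * (32 + 48*d^2 + 4*d^4) = 4*A^5 + 64*A + 152*A^-3 + 64*A^-7 + 4*A^-11
  A^-5 * (28*d + 8*d^3) = -8*A - 52*A^-3 - 52*A^-7 - 8*A^-11
  A^-7 * (9*d^2) = 9*A^-3 + 18*A^-7 + 9*A^-11
  A^-9 * (d^3) = -A^-3 - 3*A^-7 - 3*A^-11 - A^-15
Summing the groups: <K> = A^13 - 2*A^9 + 2*A^5 - 2*A + 2*A^-3 - 2*A^-7 + A^-11 - A^-15
Normalise by the writhe: (-A^3)^(-w) = (-A^3)^(5) = -A^15, so f(A) = -A^15 * <K> = -A^28 + 2*A^24 - 2*A^20 + 2*A^16 - 2*A^12 + 2*A^8 - A^4 + 1.
Substitute A = t^(-1/4), i.e. A^e → t^(-e/4): V(t) = 1 - t^-1 + 2*t^-2 - 2*t^-3 + 2*t^-4 - 2*t^-5 + 2*t^-6 - t^-7

Answer: 1 - t^-1 + 2*t^-2 - 2*t^-3 + 2*t^-4 - 2*t^-5 + 2*t^-6 - t^-7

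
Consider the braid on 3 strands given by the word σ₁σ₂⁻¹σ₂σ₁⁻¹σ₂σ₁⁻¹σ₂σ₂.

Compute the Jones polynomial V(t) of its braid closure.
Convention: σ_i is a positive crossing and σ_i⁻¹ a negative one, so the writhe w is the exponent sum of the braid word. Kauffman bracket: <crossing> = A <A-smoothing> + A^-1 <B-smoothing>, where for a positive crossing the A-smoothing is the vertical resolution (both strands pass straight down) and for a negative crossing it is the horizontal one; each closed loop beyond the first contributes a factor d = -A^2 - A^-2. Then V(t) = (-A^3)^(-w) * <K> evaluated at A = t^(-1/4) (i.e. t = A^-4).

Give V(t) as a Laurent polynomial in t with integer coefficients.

First cancel adjacent σ_i σ_i⁻¹ pairs (Reidemeister II — same braid, same closure): s1 s2^-1 s2 s1^-1 s2 s1^-1 s2 s2 → s2 s1^-1 s2 s2.
Braid: s2 s1^-1 s2 s2 on 3 strands, 4 crossings.
Writhe w = (#positive) - (#negative) = 3 - 1 = 2.
Computing the Kauffman bracket via state sum. There are 2^4 = 16 states.
Smooth each crossing (0=||, 1=⌣⌢); contribution A^(Σ sign_k(1-2s_k)) * d^(L-1).
  state 0000: A-exp=+2, loops=3, term = A^2 * d^2
  state 0001: A-exp=+0, loops=2, term = A^0 * d^1
  state 0010: A-exp=+0, loops=2, term = A^0 * d^1
  state 0011: A-exp=-2, loops=3, term = A^-2 * d^2
  state 0100: A-exp=+4, loops=2, term = A^4 * d^1
  state 0101: A-exp=+2, loops=1, term = A^2 * d^0
  state 0110: A-exp=+2, loops=1, term = A^2 * d^0
  state 0111: A-exp=+0, loops=2, term = A^0 * d^1
  state 1000: A-exp=+0, loops=2, term = A^0 * d^1
  state 1001: A-exp=-2, loops=3, term = A^-2 * d^2
  state 1010: A-exp=-2, loops=3, term = A^-2 * d^2
  state 1011: A-exp=-4, loops=4, term = A^-4 * d^3
  state 1100: A-exp=+2, loops=1, term = A^2 * d^0
  state 1101: A-exp=+0, loops=2, term = A^0 * d^1
  state 1110: A-exp=+0, loops=2, term = A^0 * d^1
  state 1111: A-exp=-2, loops=3, term = A^-2 * d^2
Collect the terms by A-exponent (count of states per loop number):
Powers of d = -A^2 - A^-2: d^2 = A^4 + 2 + A^-4; d^3 = -A^6 - 3*A^2 - 3*A^-2 - A^-6.
  A^4 * (d) = -A^6 - A^2
  A^2 * (3 + d^2) = A^6 + 5*A^2 + A^-2
  A^0 * (6*d) = -6*A^2 - 6*A^-2
  A^-2 * (4*d^2) = 4*A^2 + 8*A^-2 + 4*A^-6
  A^-4 * (d^3) = -A^2 - 3*A^-2 - 3*A^-6 - A^-10
Summing the groups: <K> = A^2 + A^-6 - A^-10
Normalise by the writhe: (-A^3)^(-w) = (-A^3)^(-2) = A^-6, so f(A) = A^-6 * <K> = A^-4 + A^-12 - A^-16.
Substitute A = t^(-1/4), i.e. A^e → t^(-e/4): V(t) = -t^4 + t^3 + t

Answer: -t^4 + t^3 + t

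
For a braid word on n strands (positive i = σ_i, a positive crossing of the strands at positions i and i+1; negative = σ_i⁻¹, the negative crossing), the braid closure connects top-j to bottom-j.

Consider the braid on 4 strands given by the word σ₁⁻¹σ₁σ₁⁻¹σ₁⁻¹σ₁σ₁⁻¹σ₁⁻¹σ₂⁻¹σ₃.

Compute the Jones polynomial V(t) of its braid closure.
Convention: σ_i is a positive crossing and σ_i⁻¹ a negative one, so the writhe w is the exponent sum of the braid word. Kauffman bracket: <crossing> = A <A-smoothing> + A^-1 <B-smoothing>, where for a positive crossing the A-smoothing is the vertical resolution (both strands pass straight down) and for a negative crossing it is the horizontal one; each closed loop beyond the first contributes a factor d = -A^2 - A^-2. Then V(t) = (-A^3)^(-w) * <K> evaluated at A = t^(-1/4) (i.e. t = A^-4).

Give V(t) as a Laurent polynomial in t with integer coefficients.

t^-1 + t^-3 - t^-4

Derivation:
The presented braid s1^-1 s1 s1^-1 s1^-1 s1 s1^-1 s1^-1 s2^-1 s3 on 4 strands reduces by inverse Markov moves (closure unchanged at each step):
  Destabilize: the word has the form β·s3 where s3 occurs only as the final letter (β ∈ B_3); drop it and the last strand → 3 strands.
  Destabilize: the word has the form β·s2^-1 where s2^-1 occurs only as the final letter (β ∈ B_2); drop it and the last strand → 2 strands.
Reduced to β = s1^-1 s1 s1^-1 s1^-1 s1 s1^-1 s1^-1 on 2 strands, 7 crossings.
Compute on β:
First cancel adjacent σ_i σ_i⁻¹ pairs (Reidemeister II — same braid, same closure): s1^-1 s1 s1^-1 s1^-1 s1 s1^-1 s1^-1 → s1^-1 s1^-1 s1^-1.
Braid: s1^-1 s1^-1 s1^-1 on 2 strands, 3 crossings.
Writhe w = (#positive) - (#negative) = 0 - 3 = -3.
Enumerate smoothing states for the bracket polynomial. There are 2^3 = 8 states.
Each crossing splits two ways (0=vertical, 1=horizontal). The state's weight is A^(#A-smoothings - #B-smoothings) * d^(loops - 1).
  state 000: A-exp=-3, loops=2, term = A^-3 * d^1
  state 001: A-exp=-1, loops=1, term = A^-1 * d^0
  state 010: A-exp=-1, loops=1, term = A^-1 * d^0
  state 011: A-exp=+1, loops=2, term = A^1 * d^1
  state 100: A-exp=-1, loops=1, term = A^-1 * d^0
  state 101: A-exp=+1, loops=2, term = A^1 * d^1
  state 110: A-exp=+1, loops=2, term = A^1 * d^1
  state 111: A-exp=+3, loops=3, term = A^3 * d^2
Collect the terms by A-exponent (count of states per loop number):
Powers of d = -A^2 - A^-2: d^2 = A^4 + 2 + A^-4.
  A^3 * (d^2) = A^7 + 2*A^3 + A^-1
  A^1 * (3*d) = -3*A^3 - 3*A^-1
  A^-1 * (3) = 3*A^-1
  A^-3 * (d) = -A^-1 - A^-5
Summing the groups: <K> = A^7 - A^3 - A^-5
Normalise by the writhe: (-A^3)^(-w) = (-A^3)^(3) = -A^9, so f(A) = -A^9 * <K> = -A^16 + A^12 + A^4.
Substitute A = t^(-1/4), i.e. A^e → t^(-e/4): V(t) = t^-1 + t^-3 - t^-4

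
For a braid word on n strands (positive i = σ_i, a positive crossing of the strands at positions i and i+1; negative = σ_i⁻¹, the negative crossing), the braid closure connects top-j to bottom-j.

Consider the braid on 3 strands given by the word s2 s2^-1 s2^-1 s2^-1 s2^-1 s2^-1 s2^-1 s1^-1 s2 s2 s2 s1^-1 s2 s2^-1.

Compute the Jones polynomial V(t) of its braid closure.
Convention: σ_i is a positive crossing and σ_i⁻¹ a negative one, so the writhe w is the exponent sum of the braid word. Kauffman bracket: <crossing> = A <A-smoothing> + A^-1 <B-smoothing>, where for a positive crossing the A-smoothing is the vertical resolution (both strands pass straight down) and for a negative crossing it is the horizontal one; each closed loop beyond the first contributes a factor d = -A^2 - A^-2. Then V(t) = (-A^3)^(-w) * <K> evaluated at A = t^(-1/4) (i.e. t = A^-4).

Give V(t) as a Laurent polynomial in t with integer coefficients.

The presented braid s2 s2^-1 s2^-1 s2^-1 s2^-1 s2^-1 s2^-1 s1^-1 s2 s2 s2 s1^-1 s2 s2^-1 on 3 strands reduces by inverse Markov moves (closure unchanged at each step):
  Deconjugate: the word is γ·β·γ⁻¹ with γ = s2 s2^-1 (prefix) and γ⁻¹ = s2 s2^-1 (suffix); strip both.
Reduced to β = s2^-1 s2^-1 s2^-1 s2^-1 s2^-1 s1^-1 s2 s2 s2 s1^-1 on 3 strands, 10 crossings.
Compute on β:
Braid: s2^-1 s2^-1 s2^-1 s2^-1 s2^-1 s1^-1 s2 s2 s2 s1^-1 on 3 strands, 10 crossings.
Writhe w = (#positive) - (#negative) = 3 - 7 = -4.
Computing the Kauffman bracket via state sum. There are 2^10 = 1024 states.
For each crossing: s=0 is the vertical smoothing, s=1 horizontal. Crossing k contributes A^(sign_k * (1 - 2*s_k)); loop factor d = -A^2 - A^-2.
Tabulate the states by total A-exponent and number of loops L (A-exp: L × count):
  A^10: L=6 ×1
  A^8: L=5 ×10
  A^6: L=4 ×35, L=6 ×10
  A^4: L=3 ×60, L=5 ×50, L=7 ×10
  A^2: L=2 ×55, L=4 ×100, L=6 ×50, L=8 ×5
  A^0: L=1 ×25, L=3 ×101, L=5 ×100, L=7 ×25, L=9 ×1
  A^-2: L=2 ×55, L=4 ×100, L=6 ×50, L=8 ×5
  A^-4: L=1 ×6, L=3 ×54, L=5 ×50, L=7 ×10
  A^-6: L=2 ×9, L=4 ×26, L=6 ×10
  A^-8: L=3 ×5, L=5 ×5
  A^-10: L=4 ×1
Each group contributes A^e * Σ count * d^(L-1):
Powers of d = -A^2 - A^-2: d^2 = A^4 + 2 + A^-4; d^3 = -A^6 - 3*A^2 - 3*A^-2 - A^-6; d^4 = A^8 + 4*A^4 + 6 + 4*A^-4 + A^-8; d^5 = -A^10 - 5*A^6 - 10*A^2 - 10*A^-2 - 5*A^-6 - A^-10; d^6 = A^12 + 6*A^8 + 15*A^4 + 20 + 15*A^-4 + 6*A^-8 + A^-12; d^7 = -A^14 - 7*A^10 - 21*A^6 - 35*A^2 - 35*A^-2 - 21*A^-6 - 7*A^-10 - A^-14; d^8 = A^16 + 8*A^12 + 28*A^8 + 56*A^4 + 70 + 56*A^-4 + 28*A^-8 + 8*A^-12 + A^-16.
  A^10 * (d^5) = -A^20 - 5*A^16 - 10*A^12 - 10*A^8 - 5*A^4 - 1
  A^8 * (10*d^4) = 10*A^16 + 40*A^12 + 60*A^8 + 40*A^4 + 10
  A^6 * (35*d^3 + 10*d^5) = -10*A^16 - 85*A^12 - 205*A^8 - 205*A^4 - 85 - 10*A^-4
  A^4 * (60*d^2 + 50*d^4 + 10*d^6) = 10*A^16 + 110*A^12 + 410*A^8 + 620*A^4 + 410 + 110*A^-4 + 10*A^-8
  A^2 * (55*d + 100*d^3 + 50*d^5 + 5*d^7) = -5*A^16 - 85*A^12 - 455*A^8 - 1030*A^4 - 1030 - 455*A^-4 - 85*A^-8 - 5*A^-12
  A^0 * (25 + 101*d^2 + 100*d^4 + 25*d^6 + d^8) = A^16 + 33*A^12 + 278*A^8 + 932*A^4 + 1397 + 932*A^-4 + 278*A^-8 + 33*A^-12 + A^-16
  A^-2 * (55*d + 100*d^3 + 50*d^5 + 5*d^7) = -5*A^12 - 85*A^8 - 455*A^4 - 1030 - 1030*A^-4 - 455*A^-8 - 85*A^-12 - 5*A^-16
  A^-4 * (6 + 54*d^2 + 50*d^4 + 10*d^6) = 10*A^8 + 110*A^4 + 404 + 614*A^-4 + 404*A^-8 + 110*A^-12 + 10*A^-16
  A^-6 * (9*d + 26*d^3 + 10*d^5) = -10*A^4 - 76 - 187*A^-4 - 187*A^-8 - 76*A^-12 - 10*A^-16
  A^-8 * (5*d^2 + 5*d^4) = 5 + 25*A^-4 + 40*A^-8 + 25*A^-12 + 5*A^-16
  A^-10 * (d^3) = -A^-4 - 3*A^-8 - 3*A^-12 - A^-16
Summing the groups: <K> = -A^20 + A^16 - 2*A^12 + 3*A^8 - 3*A^4 + 4 - 2*A^-4 + 2*A^-8 - A^-12
Normalise by the writhe: (-A^3)^(-w) = (-A^3)^(4) = A^12, so f(A) = A^12 * <K> = -A^32 + A^28 - 2*A^24 + 3*A^20 - 3*A^16 + 4*A^12 - 2*A^8 + 2*A^4 - 1.
Substitute A = t^(-1/4), i.e. A^e → t^(-e/4): V(t) = -1 + 2*t^-1 - 2*t^-2 + 4*t^-3 - 3*t^-4 + 3*t^-5 - 2*t^-6 + t^-7 - t^-8

Answer: -1 + 2*t^-1 - 2*t^-2 + 4*t^-3 - 3*t^-4 + 3*t^-5 - 2*t^-6 + t^-7 - t^-8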